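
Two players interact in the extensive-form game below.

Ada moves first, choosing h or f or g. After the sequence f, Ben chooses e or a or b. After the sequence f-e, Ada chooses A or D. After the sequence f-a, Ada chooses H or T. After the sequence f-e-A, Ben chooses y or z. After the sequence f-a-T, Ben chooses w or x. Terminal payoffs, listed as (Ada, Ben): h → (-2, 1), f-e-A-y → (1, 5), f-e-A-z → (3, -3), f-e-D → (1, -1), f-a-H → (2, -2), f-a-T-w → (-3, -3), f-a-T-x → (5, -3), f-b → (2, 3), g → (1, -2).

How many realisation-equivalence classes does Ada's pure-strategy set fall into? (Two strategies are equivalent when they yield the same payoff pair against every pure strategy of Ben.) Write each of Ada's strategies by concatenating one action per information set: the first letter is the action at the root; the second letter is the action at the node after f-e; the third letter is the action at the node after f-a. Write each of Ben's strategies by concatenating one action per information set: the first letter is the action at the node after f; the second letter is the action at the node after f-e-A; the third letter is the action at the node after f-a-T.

Ada has 12 pure strategies: hAH, hAT, hDH, hDT, fAH, fAT, fDH, fDT, gAH, gAT, gDH, gDT. Columns: eyw, eyx, ezw, ezx, ayw, ayx, azw, azx, byw, byx, bzw, bzx.
{hAH, hAT, hDH, hDT} → row (-2,1) (-2,1) (-2,1) (-2,1) (-2,1) (-2,1) (-2,1) (-2,1) (-2,1) (-2,1) (-2,1) (-2,1)
{fAH} → row (1,5) (1,5) (3,-3) (3,-3) (2,-2) (2,-2) (2,-2) (2,-2) (2,3) (2,3) (2,3) (2,3)
{fAT} → row (1,5) (1,5) (3,-3) (3,-3) (-3,-3) (5,-3) (-3,-3) (5,-3) (2,3) (2,3) (2,3) (2,3)
{fDH} → row (1,-1) (1,-1) (1,-1) (1,-1) (2,-2) (2,-2) (2,-2) (2,-2) (2,3) (2,3) (2,3) (2,3)
{fDT} → row (1,-1) (1,-1) (1,-1) (1,-1) (-3,-3) (5,-3) (-3,-3) (5,-3) (2,3) (2,3) (2,3) (2,3)
{gAH, gAT, gDH, gDT} → row (1,-2) (1,-2) (1,-2) (1,-2) (1,-2) (1,-2) (1,-2) (1,-2) (1,-2) (1,-2) (1,-2) (1,-2)
That's 6 distinct rows out of 12 strategies.

6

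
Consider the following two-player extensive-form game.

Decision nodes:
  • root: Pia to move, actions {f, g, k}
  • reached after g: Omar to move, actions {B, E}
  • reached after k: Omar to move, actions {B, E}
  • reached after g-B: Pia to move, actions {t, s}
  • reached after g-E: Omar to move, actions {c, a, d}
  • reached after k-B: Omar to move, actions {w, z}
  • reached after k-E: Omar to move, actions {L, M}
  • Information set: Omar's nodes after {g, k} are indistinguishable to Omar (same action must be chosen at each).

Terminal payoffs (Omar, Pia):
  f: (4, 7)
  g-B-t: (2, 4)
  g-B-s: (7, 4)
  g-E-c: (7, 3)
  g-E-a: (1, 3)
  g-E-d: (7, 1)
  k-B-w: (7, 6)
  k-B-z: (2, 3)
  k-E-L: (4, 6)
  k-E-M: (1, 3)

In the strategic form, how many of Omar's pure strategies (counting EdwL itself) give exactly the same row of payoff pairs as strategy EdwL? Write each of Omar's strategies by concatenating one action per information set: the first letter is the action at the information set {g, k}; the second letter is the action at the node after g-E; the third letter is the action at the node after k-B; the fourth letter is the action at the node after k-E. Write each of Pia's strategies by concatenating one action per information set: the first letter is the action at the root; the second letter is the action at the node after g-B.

2

Row for EdwL (columns ft, fs, gt, gs, kt, ks): (4,7) (4,7) (7,1) (7,1) (4,6) (4,6).
Under EdwL, Omar's choice at the node after k-B can never be reached regardless of what Pia does, so varying those choices leaves every outcome unchanged.
Holding the reachable choices fixed and varying the unreachable one freely already gives 2 equivalent strategies.
No other strategy reproduces this row, so those 2 are the full class: EdwL, EdzL.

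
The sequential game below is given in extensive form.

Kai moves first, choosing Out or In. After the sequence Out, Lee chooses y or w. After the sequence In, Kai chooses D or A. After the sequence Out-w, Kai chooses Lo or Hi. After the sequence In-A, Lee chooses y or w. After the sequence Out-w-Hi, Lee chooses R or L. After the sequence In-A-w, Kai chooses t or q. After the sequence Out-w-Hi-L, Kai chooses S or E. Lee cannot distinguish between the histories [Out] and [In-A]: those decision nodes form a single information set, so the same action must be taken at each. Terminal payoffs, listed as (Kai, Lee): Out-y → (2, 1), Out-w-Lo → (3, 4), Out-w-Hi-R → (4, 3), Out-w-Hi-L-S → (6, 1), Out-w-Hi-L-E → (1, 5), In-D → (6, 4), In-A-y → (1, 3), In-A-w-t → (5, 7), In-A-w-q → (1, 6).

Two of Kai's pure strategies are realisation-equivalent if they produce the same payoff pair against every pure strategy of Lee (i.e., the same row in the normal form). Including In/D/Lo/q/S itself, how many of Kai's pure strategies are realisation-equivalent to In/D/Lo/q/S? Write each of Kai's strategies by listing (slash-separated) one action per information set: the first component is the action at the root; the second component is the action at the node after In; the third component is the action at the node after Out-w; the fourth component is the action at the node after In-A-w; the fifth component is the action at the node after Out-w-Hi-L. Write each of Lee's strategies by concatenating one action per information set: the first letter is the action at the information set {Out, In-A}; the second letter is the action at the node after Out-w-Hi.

8

Row for In/D/Lo/q/S (columns yR, yL, wR, wL): (6,4) (6,4) (6,4) (6,4).
Under In/D/Lo/q/S, Kai's choice at the node after Out-w and at the node after In-A-w and at the node after Out-w-Hi-L can never be reached regardless of what Lee does, so varying those choices leaves every outcome unchanged.
Holding the reachable choices fixed and varying the unreachable ones freely already gives 2 × 2 × 2 = 8 equivalent strategies.
No other strategy reproduces this row, so those 8 are the full class: In/D/Lo/t/S, In/D/Lo/t/E, In/D/Lo/q/S, In/D/Lo/q/E, In/D/Hi/t/S, In/D/Hi/t/E, In/D/Hi/q/S, In/D/Hi/q/E.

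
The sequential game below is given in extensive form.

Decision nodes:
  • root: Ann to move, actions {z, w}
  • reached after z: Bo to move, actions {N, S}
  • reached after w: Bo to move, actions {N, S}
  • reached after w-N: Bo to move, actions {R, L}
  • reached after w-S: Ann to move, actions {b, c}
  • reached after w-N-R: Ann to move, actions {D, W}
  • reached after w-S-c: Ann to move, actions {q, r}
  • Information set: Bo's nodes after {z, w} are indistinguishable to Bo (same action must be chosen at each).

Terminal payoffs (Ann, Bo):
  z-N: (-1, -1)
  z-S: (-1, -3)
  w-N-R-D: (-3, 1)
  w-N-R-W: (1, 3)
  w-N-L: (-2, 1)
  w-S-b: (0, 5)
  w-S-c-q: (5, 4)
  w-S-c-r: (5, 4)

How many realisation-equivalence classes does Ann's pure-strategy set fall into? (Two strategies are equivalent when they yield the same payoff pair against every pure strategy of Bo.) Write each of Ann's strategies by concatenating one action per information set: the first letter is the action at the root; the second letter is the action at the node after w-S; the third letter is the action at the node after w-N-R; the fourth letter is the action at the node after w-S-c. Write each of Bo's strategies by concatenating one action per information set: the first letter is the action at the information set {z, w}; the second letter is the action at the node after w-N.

5

Ann has 16 pure strategies: zbDq, zbDr, zbWq, zbWr, zcDq, zcDr, zcWq, zcWr, wbDq, wbDr, wbWq, wbWr, wcDq, wcDr, wcWq, wcWr. Columns: NR, NL, SR, SL.
{zbDq, zbDr, zbWq, zbWr, zcDq, zcDr, zcWq, zcWr} → row (-1,-1) (-1,-1) (-1,-3) (-1,-3)
{wbDq, wbDr} → row (-3,1) (-2,1) (0,5) (0,5)
{wbWq, wbWr} → row (1,3) (-2,1) (0,5) (0,5)
{wcDq, wcDr} → row (-3,1) (-2,1) (5,4) (5,4)
{wcWq, wcWr} → row (1,3) (-2,1) (5,4) (5,4)
That's 5 distinct rows out of 16 strategies.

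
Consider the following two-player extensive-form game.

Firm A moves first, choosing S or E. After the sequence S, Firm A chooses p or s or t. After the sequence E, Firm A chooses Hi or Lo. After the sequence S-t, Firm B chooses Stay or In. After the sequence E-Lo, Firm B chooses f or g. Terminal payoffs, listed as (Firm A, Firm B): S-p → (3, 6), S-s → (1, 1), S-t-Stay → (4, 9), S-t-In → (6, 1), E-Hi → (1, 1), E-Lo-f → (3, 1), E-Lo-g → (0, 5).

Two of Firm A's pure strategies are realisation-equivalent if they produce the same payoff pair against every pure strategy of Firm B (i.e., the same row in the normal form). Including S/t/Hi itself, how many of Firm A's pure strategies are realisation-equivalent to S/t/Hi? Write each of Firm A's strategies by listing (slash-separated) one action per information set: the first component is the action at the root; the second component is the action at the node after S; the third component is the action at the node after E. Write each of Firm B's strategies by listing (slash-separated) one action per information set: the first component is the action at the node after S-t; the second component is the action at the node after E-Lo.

2

Row for S/t/Hi (columns Stay/f, Stay/g, In/f, In/g): (4,9) (4,9) (6,1) (6,1).
Under S/t/Hi, Firm A's choice at the node after E can never be reached regardless of what Firm B does, so varying those choices leaves every outcome unchanged.
Holding the reachable choices fixed and varying the unreachable one freely already gives 2 equivalent strategies.
No other strategy reproduces this row, so those 2 are the full class: S/t/Hi, S/t/Lo.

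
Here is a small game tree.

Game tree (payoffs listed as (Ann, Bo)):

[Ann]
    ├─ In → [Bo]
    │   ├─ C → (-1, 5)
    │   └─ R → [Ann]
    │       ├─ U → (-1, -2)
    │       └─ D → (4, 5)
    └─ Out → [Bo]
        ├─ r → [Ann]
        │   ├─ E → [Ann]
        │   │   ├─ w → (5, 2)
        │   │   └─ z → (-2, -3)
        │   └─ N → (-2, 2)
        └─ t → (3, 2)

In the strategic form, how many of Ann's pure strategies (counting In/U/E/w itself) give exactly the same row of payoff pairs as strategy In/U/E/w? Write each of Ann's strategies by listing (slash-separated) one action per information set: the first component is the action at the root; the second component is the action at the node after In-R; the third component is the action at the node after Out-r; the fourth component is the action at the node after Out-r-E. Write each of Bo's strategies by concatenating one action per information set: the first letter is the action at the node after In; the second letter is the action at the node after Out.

Row for In/U/E/w (columns Cr, Ct, Rr, Rt): (-1,5) (-1,5) (-1,-2) (-1,-2).
Under In/U/E/w, Ann's choice at the node after Out-r and at the node after Out-r-E can never be reached regardless of what Bo does, so varying those choices leaves every outcome unchanged.
Holding the reachable choices fixed and varying the unreachable ones freely already gives 2 × 2 = 4 equivalent strategies.
No other strategy reproduces this row, so those 4 are the full class: In/U/E/w, In/U/E/z, In/U/N/w, In/U/N/z.

4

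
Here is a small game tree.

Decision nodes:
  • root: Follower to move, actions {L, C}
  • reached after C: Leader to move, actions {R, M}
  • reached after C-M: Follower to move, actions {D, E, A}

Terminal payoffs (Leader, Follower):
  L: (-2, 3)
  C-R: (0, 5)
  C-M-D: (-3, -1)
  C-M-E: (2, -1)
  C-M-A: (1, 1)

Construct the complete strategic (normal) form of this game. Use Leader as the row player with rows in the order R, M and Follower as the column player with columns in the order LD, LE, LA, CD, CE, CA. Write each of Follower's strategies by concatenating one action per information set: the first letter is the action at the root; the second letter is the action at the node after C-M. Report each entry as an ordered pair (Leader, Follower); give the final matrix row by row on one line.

           LD       LE       LA       CD       CE       CA
   R   (-2,3)   (-2,3)   (-2,3)    (0,5)    (0,5)    (0,5)
   M   (-2,3)   (-2,3)   (-2,3)  (-3,-1)   (2,-1)    (1,1)

R: (-2,3) (-2,3) (-2,3) (0,5) (0,5) (0,5) | M: (-2,3) (-2,3) (-2,3) (-3,-1) (2,-1) (1,1)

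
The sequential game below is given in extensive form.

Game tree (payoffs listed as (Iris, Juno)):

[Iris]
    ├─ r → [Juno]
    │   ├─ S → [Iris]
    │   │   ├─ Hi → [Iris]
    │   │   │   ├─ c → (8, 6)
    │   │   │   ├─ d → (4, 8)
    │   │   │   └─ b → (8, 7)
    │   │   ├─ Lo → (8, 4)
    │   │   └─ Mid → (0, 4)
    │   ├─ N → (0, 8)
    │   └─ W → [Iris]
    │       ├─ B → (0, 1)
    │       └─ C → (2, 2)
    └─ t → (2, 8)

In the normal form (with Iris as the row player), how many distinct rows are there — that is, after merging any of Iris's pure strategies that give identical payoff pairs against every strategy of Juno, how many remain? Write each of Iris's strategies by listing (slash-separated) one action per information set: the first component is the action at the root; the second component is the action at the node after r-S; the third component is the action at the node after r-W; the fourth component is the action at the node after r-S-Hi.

Iris has 36 pure strategies: r/Hi/B/c, r/Hi/B/d, r/Hi/B/b, r/Hi/C/c, r/Hi/C/d, r/Hi/C/b, r/Lo/B/c, r/Lo/B/d, r/Lo/B/b, r/Lo/C/c, r/Lo/C/d, r/Lo/C/b, r/Mid/B/c, r/Mid/B/d, r/Mid/B/b, r/Mid/C/c, r/Mid/C/d, r/Mid/C/b, t/Hi/B/c, t/Hi/B/d, t/Hi/B/b, t/Hi/C/c, t/Hi/C/d, t/Hi/C/b, t/Lo/B/c, t/Lo/B/d, t/Lo/B/b, t/Lo/C/c, t/Lo/C/d, t/Lo/C/b, t/Mid/B/c, t/Mid/B/d, t/Mid/B/b, t/Mid/C/c, t/Mid/C/d, t/Mid/C/b. Columns: S, N, W.
{r/Hi/B/c} → row (8,6) (0,8) (0,1)
{r/Hi/B/d} → row (4,8) (0,8) (0,1)
{r/Hi/B/b} → row (8,7) (0,8) (0,1)
{r/Hi/C/c} → row (8,6) (0,8) (2,2)
{r/Hi/C/d} → row (4,8) (0,8) (2,2)
{r/Hi/C/b} → row (8,7) (0,8) (2,2)
{r/Lo/B/c, r/Lo/B/d, r/Lo/B/b} → row (8,4) (0,8) (0,1)
{r/Lo/C/c, r/Lo/C/d, r/Lo/C/b} → row (8,4) (0,8) (2,2)
{r/Mid/B/c, r/Mid/B/d, r/Mid/B/b} → row (0,4) (0,8) (0,1)
{r/Mid/C/c, r/Mid/C/d, r/Mid/C/b} → row (0,4) (0,8) (2,2)
{t/Hi/B/c, t/Hi/B/d, t/Hi/B/b, t/Hi/C/c, t/Hi/C/d, t/Hi/C/b, t/Lo/B/c, t/Lo/B/d, t/Lo/B/b, t/Lo/C/c, t/Lo/C/d, t/Lo/C/b, t/Mid/B/c, t/Mid/B/d, t/Mid/B/b, t/Mid/C/c, t/Mid/C/d, t/Mid/C/b} → row (2,8) (2,8) (2,8)
That's 11 distinct rows out of 36 strategies.

11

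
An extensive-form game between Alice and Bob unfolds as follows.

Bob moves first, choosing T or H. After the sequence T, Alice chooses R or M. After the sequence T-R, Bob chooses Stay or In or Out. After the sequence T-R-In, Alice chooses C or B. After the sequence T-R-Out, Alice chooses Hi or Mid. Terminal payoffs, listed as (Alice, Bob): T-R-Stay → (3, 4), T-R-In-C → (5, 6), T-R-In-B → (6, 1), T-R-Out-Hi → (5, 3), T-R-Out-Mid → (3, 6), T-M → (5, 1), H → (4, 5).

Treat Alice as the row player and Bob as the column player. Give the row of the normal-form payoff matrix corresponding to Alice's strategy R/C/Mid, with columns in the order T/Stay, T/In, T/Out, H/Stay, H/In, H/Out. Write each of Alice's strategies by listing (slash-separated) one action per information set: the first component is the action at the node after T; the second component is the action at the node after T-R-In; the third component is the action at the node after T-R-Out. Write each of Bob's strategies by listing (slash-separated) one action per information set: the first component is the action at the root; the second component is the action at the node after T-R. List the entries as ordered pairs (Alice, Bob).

(3,4) (5,6) (3,6) (4,5) (4,5) (4,5)

vs T/Stay: Bob plays T → Alice plays R at [T] → Bob plays Stay at [T-R] → (3, 4)
vs T/In: Bob plays T → Alice plays R at [T] → Bob plays In at [T-R] → Alice plays C at [T-R-In] → (5, 6)
vs T/Out: Bob plays T → Alice plays R at [T] → Bob plays Out at [T-R] → Alice plays Mid at [T-R-Out] → (3, 6)
vs H/Stay: Bob plays H → (4, 5)
vs H/In: Bob plays H → (4, 5)
vs H/Out: Bob plays H → (4, 5)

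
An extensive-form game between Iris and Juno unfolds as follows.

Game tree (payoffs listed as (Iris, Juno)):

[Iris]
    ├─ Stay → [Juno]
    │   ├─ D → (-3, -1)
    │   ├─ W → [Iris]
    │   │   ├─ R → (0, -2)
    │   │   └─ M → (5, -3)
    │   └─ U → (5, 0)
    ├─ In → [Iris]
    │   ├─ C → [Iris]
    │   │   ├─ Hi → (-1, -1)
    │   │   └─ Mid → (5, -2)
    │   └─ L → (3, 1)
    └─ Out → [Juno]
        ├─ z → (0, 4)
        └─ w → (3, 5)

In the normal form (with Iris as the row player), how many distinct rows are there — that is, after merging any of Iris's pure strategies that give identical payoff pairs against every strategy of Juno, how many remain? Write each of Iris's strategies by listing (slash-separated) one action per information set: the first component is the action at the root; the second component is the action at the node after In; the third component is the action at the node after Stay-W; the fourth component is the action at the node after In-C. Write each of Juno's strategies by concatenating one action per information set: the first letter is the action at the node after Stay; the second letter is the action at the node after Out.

Iris has 24 pure strategies: Stay/C/R/Hi, Stay/C/R/Mid, Stay/C/M/Hi, Stay/C/M/Mid, Stay/L/R/Hi, Stay/L/R/Mid, Stay/L/M/Hi, Stay/L/M/Mid, In/C/R/Hi, In/C/R/Mid, In/C/M/Hi, In/C/M/Mid, In/L/R/Hi, In/L/R/Mid, In/L/M/Hi, In/L/M/Mid, Out/C/R/Hi, Out/C/R/Mid, Out/C/M/Hi, Out/C/M/Mid, Out/L/R/Hi, Out/L/R/Mid, Out/L/M/Hi, Out/L/M/Mid. Columns: Dz, Dw, Wz, Ww, Uz, Uw.
{Stay/C/R/Hi, Stay/C/R/Mid, Stay/L/R/Hi, Stay/L/R/Mid} → row (-3,-1) (-3,-1) (0,-2) (0,-2) (5,0) (5,0)
{Stay/C/M/Hi, Stay/C/M/Mid, Stay/L/M/Hi, Stay/L/M/Mid} → row (-3,-1) (-3,-1) (5,-3) (5,-3) (5,0) (5,0)
{In/C/R/Hi, In/C/M/Hi} → row (-1,-1) (-1,-1) (-1,-1) (-1,-1) (-1,-1) (-1,-1)
{In/C/R/Mid, In/C/M/Mid} → row (5,-2) (5,-2) (5,-2) (5,-2) (5,-2) (5,-2)
{In/L/R/Hi, In/L/R/Mid, In/L/M/Hi, In/L/M/Mid} → row (3,1) (3,1) (3,1) (3,1) (3,1) (3,1)
{Out/C/R/Hi, Out/C/R/Mid, Out/C/M/Hi, Out/C/M/Mid, Out/L/R/Hi, Out/L/R/Mid, Out/L/M/Hi, Out/L/M/Mid} → row (0,4) (3,5) (0,4) (3,5) (0,4) (3,5)
That's 6 distinct rows out of 24 strategies.

6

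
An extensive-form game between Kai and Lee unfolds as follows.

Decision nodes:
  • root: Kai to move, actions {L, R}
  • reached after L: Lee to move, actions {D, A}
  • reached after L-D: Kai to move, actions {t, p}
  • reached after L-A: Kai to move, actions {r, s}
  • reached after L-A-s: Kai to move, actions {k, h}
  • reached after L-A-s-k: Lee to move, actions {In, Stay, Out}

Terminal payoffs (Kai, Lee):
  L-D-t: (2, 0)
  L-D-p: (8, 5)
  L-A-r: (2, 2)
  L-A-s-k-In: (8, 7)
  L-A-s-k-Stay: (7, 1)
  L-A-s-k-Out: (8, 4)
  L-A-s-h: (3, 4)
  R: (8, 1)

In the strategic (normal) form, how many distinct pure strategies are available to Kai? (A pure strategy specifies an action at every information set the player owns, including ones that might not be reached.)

16

Kai owns the root with actions {L, R} — two choices.
Kai owns the node after L-D with actions {t, p} — two choices.
Kai owns the node after L-A with actions {r, s} — two choices.
Kai owns the node after L-A-s with actions {k, h} — two choices.
A pure strategy fixes one action at each information set independently, so the count is the product 2 × 2 × 2 × 2 = 16.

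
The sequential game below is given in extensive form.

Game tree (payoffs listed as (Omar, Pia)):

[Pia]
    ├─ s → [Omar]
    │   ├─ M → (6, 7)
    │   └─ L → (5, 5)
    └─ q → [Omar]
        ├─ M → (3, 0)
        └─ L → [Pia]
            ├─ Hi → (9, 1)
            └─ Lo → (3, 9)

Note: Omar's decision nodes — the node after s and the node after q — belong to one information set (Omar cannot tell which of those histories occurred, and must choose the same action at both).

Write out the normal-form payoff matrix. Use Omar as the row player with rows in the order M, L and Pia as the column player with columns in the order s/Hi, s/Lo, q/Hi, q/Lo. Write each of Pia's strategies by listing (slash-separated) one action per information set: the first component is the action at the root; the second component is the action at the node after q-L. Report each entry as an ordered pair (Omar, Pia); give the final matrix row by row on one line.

M: (6,7) (6,7) (3,0) (3,0) | L: (5,5) (5,5) (9,1) (3,9)

         s/Hi     s/Lo     q/Hi     q/Lo
   M    (6,7)    (6,7)    (3,0)    (3,0)
   L    (5,5)    (5,5)    (9,1)    (3,9)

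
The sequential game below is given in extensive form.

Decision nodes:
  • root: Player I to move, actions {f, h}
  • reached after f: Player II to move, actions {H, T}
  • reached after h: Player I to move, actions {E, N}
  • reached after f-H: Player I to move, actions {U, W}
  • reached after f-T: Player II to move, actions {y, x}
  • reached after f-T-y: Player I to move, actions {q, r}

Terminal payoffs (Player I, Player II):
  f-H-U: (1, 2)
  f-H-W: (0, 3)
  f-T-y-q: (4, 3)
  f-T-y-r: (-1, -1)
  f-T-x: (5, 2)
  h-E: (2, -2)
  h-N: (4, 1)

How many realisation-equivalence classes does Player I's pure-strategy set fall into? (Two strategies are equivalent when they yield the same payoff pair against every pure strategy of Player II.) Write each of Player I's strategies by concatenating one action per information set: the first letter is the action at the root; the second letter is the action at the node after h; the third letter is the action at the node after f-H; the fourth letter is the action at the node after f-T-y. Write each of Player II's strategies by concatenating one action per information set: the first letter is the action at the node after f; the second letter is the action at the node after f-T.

6

Player I has 16 pure strategies: fEUq, fEUr, fEWq, fEWr, fNUq, fNUr, fNWq, fNWr, hEUq, hEUr, hEWq, hEWr, hNUq, hNUr, hNWq, hNWr. Columns: Hy, Hx, Ty, Tx.
{fEUq, fNUq} → row (1,2) (1,2) (4,3) (5,2)
{fEUr, fNUr} → row (1,2) (1,2) (-1,-1) (5,2)
{fEWq, fNWq} → row (0,3) (0,3) (4,3) (5,2)
{fEWr, fNWr} → row (0,3) (0,3) (-1,-1) (5,2)
{hEUq, hEUr, hEWq, hEWr} → row (2,-2) (2,-2) (2,-2) (2,-2)
{hNUq, hNUr, hNWq, hNWr} → row (4,1) (4,1) (4,1) (4,1)
That's 6 distinct rows out of 16 strategies.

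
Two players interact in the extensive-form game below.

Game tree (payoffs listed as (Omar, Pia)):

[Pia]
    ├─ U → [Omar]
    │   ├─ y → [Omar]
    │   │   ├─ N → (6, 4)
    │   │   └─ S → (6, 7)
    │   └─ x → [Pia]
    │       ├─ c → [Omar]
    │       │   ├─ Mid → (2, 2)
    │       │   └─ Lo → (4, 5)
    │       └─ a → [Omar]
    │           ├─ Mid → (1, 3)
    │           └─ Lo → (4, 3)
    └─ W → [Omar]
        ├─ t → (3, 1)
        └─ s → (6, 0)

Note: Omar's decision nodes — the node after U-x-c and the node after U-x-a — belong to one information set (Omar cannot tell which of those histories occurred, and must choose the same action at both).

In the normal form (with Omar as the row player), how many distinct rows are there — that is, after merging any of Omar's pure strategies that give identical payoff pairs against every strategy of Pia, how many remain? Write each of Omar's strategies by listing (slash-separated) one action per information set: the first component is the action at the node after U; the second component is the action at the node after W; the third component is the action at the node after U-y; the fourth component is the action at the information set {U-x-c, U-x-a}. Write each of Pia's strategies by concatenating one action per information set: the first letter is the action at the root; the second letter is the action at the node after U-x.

8

Omar has 16 pure strategies: y/t/N/Mid, y/t/N/Lo, y/t/S/Mid, y/t/S/Lo, y/s/N/Mid, y/s/N/Lo, y/s/S/Mid, y/s/S/Lo, x/t/N/Mid, x/t/N/Lo, x/t/S/Mid, x/t/S/Lo, x/s/N/Mid, x/s/N/Lo, x/s/S/Mid, x/s/S/Lo. Columns: Uc, Ua, Wc, Wa.
{y/t/N/Mid, y/t/N/Lo} → row (6,4) (6,4) (3,1) (3,1)
{y/t/S/Mid, y/t/S/Lo} → row (6,7) (6,7) (3,1) (3,1)
{y/s/N/Mid, y/s/N/Lo} → row (6,4) (6,4) (6,0) (6,0)
{y/s/S/Mid, y/s/S/Lo} → row (6,7) (6,7) (6,0) (6,0)
{x/t/N/Mid, x/t/S/Mid} → row (2,2) (1,3) (3,1) (3,1)
{x/t/N/Lo, x/t/S/Lo} → row (4,5) (4,3) (3,1) (3,1)
{x/s/N/Mid, x/s/S/Mid} → row (2,2) (1,3) (6,0) (6,0)
{x/s/N/Lo, x/s/S/Lo} → row (4,5) (4,3) (6,0) (6,0)
That's 8 distinct rows out of 16 strategies.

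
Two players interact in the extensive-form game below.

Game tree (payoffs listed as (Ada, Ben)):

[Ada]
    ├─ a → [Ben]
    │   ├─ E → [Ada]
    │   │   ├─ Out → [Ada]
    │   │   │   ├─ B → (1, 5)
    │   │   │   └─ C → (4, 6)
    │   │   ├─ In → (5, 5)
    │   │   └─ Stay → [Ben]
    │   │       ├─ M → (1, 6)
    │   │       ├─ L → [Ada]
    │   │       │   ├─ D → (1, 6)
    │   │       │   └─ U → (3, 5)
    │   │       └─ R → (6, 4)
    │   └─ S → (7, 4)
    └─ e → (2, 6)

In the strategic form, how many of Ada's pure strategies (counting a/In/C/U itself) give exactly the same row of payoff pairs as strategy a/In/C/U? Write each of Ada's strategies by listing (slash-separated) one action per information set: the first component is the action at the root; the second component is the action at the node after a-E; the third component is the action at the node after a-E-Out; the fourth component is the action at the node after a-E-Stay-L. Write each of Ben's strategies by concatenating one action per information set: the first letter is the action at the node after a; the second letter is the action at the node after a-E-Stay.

4

Row for a/In/C/U (columns EM, EL, ER, SM, SL, SR): (5,5) (5,5) (5,5) (7,4) (7,4) (7,4).
Under a/In/C/U, Ada's choice at the node after a-E-Out and at the node after a-E-Stay-L can never be reached regardless of what Ben does, so varying those choices leaves every outcome unchanged.
Holding the reachable choices fixed and varying the unreachable ones freely already gives 2 × 2 = 4 equivalent strategies.
No other strategy reproduces this row, so those 4 are the full class: a/In/B/D, a/In/B/U, a/In/C/D, a/In/C/U.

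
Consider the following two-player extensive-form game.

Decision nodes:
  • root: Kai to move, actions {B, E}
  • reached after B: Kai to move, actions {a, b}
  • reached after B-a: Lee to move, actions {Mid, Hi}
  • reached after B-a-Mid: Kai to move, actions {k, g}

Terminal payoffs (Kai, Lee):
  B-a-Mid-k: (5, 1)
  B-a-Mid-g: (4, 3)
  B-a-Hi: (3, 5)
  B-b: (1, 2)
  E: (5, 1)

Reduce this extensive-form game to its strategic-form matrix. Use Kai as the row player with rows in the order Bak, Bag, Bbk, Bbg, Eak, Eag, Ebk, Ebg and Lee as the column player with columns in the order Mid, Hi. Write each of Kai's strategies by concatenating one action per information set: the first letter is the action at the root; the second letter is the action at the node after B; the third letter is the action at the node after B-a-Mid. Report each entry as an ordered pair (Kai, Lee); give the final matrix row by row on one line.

Bak: (5,1) (3,5) | Bag: (4,3) (3,5) | Bbk: (1,2) (1,2) | Bbg: (1,2) (1,2) | Eak: (5,1) (5,1) | Eag: (5,1) (5,1) | Ebk: (5,1) (5,1) | Ebg: (5,1) (5,1)

Row Bak: Mid→(5,1), Hi→(3,5)
Row Bag: Mid→(4,3), Hi→(3,5)
Row Bbk: Mid→(1,2), Hi→(1,2)
Row Bbg: Mid→(1,2), Hi→(1,2)
Row Eak: Mid→(5,1), Hi→(5,1)
Row Eag: Mid→(5,1), Hi→(5,1)
Row Ebk: Mid→(5,1), Hi→(5,1)
Row Ebg: Mid→(5,1), Hi→(5,1)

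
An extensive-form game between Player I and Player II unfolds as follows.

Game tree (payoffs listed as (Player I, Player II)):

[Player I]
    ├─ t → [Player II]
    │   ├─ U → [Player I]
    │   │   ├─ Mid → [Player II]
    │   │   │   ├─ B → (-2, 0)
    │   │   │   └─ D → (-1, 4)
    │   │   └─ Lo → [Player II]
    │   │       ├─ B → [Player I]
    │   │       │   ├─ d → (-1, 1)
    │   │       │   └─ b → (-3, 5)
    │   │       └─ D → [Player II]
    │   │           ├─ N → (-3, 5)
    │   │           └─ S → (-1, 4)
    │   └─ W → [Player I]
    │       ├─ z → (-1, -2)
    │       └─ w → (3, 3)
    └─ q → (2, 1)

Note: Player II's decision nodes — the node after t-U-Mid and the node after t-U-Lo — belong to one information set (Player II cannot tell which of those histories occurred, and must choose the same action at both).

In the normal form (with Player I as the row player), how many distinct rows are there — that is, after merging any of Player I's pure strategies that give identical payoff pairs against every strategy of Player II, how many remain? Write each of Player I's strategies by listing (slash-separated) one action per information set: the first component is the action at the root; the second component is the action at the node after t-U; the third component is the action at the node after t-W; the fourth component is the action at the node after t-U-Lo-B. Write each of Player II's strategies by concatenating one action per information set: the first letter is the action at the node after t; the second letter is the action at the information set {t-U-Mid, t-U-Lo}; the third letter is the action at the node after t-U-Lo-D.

Player I has 16 pure strategies: t/Mid/z/d, t/Mid/z/b, t/Mid/w/d, t/Mid/w/b, t/Lo/z/d, t/Lo/z/b, t/Lo/w/d, t/Lo/w/b, q/Mid/z/d, q/Mid/z/b, q/Mid/w/d, q/Mid/w/b, q/Lo/z/d, q/Lo/z/b, q/Lo/w/d, q/Lo/w/b. Columns: UBN, UBS, UDN, UDS, WBN, WBS, WDN, WDS.
{t/Mid/z/d, t/Mid/z/b} → row (-2,0) (-2,0) (-1,4) (-1,4) (-1,-2) (-1,-2) (-1,-2) (-1,-2)
{t/Mid/w/d, t/Mid/w/b} → row (-2,0) (-2,0) (-1,4) (-1,4) (3,3) (3,3) (3,3) (3,3)
{t/Lo/z/d} → row (-1,1) (-1,1) (-3,5) (-1,4) (-1,-2) (-1,-2) (-1,-2) (-1,-2)
{t/Lo/z/b} → row (-3,5) (-3,5) (-3,5) (-1,4) (-1,-2) (-1,-2) (-1,-2) (-1,-2)
{t/Lo/w/d} → row (-1,1) (-1,1) (-3,5) (-1,4) (3,3) (3,3) (3,3) (3,3)
{t/Lo/w/b} → row (-3,5) (-3,5) (-3,5) (-1,4) (3,3) (3,3) (3,3) (3,3)
{q/Mid/z/d, q/Mid/z/b, q/Mid/w/d, q/Mid/w/b, q/Lo/z/d, q/Lo/z/b, q/Lo/w/d, q/Lo/w/b} → row (2,1) (2,1) (2,1) (2,1) (2,1) (2,1) (2,1) (2,1)
That's 7 distinct rows out of 16 strategies.

7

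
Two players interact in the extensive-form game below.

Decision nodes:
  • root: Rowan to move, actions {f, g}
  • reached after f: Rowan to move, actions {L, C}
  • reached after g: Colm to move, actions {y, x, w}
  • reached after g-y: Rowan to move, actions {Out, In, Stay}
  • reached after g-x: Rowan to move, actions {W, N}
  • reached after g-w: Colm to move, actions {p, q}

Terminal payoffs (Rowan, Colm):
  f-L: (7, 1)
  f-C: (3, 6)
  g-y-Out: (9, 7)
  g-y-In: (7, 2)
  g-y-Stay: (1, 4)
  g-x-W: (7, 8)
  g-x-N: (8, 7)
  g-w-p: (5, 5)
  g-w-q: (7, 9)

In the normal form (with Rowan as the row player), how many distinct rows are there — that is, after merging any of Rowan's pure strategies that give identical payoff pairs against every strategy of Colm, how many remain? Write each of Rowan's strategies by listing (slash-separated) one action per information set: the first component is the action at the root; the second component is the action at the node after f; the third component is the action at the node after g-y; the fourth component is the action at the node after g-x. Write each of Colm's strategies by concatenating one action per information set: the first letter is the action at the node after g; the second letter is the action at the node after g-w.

Rowan has 24 pure strategies: f/L/Out/W, f/L/Out/N, f/L/In/W, f/L/In/N, f/L/Stay/W, f/L/Stay/N, f/C/Out/W, f/C/Out/N, f/C/In/W, f/C/In/N, f/C/Stay/W, f/C/Stay/N, g/L/Out/W, g/L/Out/N, g/L/In/W, g/L/In/N, g/L/Stay/W, g/L/Stay/N, g/C/Out/W, g/C/Out/N, g/C/In/W, g/C/In/N, g/C/Stay/W, g/C/Stay/N. Columns: yp, yq, xp, xq, wp, wq.
{f/L/Out/W, f/L/Out/N, f/L/In/W, f/L/In/N, f/L/Stay/W, f/L/Stay/N} → row (7,1) (7,1) (7,1) (7,1) (7,1) (7,1)
{f/C/Out/W, f/C/Out/N, f/C/In/W, f/C/In/N, f/C/Stay/W, f/C/Stay/N} → row (3,6) (3,6) (3,6) (3,6) (3,6) (3,6)
{g/L/Out/W, g/C/Out/W} → row (9,7) (9,7) (7,8) (7,8) (5,5) (7,9)
{g/L/Out/N, g/C/Out/N} → row (9,7) (9,7) (8,7) (8,7) (5,5) (7,9)
{g/L/In/W, g/C/In/W} → row (7,2) (7,2) (7,8) (7,8) (5,5) (7,9)
{g/L/In/N, g/C/In/N} → row (7,2) (7,2) (8,7) (8,7) (5,5) (7,9)
{g/L/Stay/W, g/C/Stay/W} → row (1,4) (1,4) (7,8) (7,8) (5,5) (7,9)
{g/L/Stay/N, g/C/Stay/N} → row (1,4) (1,4) (8,7) (8,7) (5,5) (7,9)
That's 8 distinct rows out of 24 strategies.

8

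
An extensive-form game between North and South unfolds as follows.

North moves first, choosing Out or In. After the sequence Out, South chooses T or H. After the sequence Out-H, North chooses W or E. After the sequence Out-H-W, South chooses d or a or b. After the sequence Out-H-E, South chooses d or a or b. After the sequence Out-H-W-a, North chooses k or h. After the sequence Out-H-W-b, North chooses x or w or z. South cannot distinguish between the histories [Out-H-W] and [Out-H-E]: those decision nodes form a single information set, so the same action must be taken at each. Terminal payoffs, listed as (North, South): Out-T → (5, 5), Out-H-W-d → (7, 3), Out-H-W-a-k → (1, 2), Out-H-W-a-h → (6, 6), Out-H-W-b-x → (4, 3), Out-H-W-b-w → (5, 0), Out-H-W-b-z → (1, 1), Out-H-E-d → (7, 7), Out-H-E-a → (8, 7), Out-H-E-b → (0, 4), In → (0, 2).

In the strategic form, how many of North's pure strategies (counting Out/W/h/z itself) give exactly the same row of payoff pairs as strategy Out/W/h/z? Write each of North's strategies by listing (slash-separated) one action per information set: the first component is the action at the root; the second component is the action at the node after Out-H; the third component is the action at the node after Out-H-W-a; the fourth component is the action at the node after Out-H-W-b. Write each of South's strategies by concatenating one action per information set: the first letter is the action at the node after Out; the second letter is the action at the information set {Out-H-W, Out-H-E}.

Row for Out/W/h/z (columns Td, Ta, Tb, Hd, Ha, Hb): (5,5) (5,5) (5,5) (7,3) (6,6) (1,1).
Every one of North's information sets is on the play path for some reply by South when North follows Out/W/h/z.
Changing the action at any of them therefore changes at least one column, so only Out/W/h/z itself gives this row.

1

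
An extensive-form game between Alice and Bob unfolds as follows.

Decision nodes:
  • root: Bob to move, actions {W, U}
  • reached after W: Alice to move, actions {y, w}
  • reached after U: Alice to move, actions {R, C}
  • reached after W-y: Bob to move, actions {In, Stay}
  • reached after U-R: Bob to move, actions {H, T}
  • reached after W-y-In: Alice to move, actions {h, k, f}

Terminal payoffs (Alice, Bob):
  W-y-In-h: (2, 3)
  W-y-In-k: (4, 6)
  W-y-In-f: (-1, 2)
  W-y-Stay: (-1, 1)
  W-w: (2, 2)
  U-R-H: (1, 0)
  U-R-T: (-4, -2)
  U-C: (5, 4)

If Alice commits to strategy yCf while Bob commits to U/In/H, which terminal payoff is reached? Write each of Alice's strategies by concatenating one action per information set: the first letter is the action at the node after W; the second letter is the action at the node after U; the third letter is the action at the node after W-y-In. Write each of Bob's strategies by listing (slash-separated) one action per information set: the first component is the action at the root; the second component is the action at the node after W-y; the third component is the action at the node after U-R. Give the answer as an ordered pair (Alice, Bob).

Trace the play path from the root:
  Bob plays U
  Alice plays C at [U]
→ terminal payoff (5, 4).
(Alice's choice at the node after W is never reached on this path, so it doesn't affect the outcome.)

(5, 4)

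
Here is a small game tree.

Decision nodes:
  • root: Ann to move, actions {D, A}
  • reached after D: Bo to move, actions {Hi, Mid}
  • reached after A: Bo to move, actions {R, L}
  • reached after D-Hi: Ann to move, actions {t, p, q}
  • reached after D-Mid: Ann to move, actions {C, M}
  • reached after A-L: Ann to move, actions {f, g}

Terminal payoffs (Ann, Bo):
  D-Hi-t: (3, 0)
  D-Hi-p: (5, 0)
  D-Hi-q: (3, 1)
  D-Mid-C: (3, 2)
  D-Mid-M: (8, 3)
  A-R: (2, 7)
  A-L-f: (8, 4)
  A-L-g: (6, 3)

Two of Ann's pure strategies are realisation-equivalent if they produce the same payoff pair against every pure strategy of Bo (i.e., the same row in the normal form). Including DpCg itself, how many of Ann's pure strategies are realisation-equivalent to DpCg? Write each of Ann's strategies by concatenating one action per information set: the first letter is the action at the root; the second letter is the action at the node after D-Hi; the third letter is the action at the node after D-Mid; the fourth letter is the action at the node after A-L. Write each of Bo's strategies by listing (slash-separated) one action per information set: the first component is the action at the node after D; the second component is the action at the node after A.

2

Row for DpCg (columns Hi/R, Hi/L, Mid/R, Mid/L): (5,0) (5,0) (3,2) (3,2).
Under DpCg, Ann's choice at the node after A-L can never be reached regardless of what Bo does, so varying those choices leaves every outcome unchanged.
Holding the reachable choices fixed and varying the unreachable one freely already gives 2 equivalent strategies.
No other strategy reproduces this row, so those 2 are the full class: DpCf, DpCg.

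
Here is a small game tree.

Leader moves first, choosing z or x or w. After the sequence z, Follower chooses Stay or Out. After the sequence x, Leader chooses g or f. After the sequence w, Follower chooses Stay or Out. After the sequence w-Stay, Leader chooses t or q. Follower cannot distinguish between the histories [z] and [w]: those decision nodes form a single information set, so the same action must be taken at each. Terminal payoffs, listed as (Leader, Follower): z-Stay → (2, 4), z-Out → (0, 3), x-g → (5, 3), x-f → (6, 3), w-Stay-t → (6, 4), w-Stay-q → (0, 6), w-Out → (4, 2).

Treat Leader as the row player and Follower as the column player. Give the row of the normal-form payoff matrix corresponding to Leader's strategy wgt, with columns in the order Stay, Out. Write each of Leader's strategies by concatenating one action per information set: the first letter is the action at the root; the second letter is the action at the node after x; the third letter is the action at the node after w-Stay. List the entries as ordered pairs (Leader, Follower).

vs Stay: Leader plays w → Follower plays Stay at [w] → Leader plays t at [w-Stay] → (6, 4)
vs Out: Leader plays w → Follower plays Out at [w] → (4, 2)

(6,4) (4,2)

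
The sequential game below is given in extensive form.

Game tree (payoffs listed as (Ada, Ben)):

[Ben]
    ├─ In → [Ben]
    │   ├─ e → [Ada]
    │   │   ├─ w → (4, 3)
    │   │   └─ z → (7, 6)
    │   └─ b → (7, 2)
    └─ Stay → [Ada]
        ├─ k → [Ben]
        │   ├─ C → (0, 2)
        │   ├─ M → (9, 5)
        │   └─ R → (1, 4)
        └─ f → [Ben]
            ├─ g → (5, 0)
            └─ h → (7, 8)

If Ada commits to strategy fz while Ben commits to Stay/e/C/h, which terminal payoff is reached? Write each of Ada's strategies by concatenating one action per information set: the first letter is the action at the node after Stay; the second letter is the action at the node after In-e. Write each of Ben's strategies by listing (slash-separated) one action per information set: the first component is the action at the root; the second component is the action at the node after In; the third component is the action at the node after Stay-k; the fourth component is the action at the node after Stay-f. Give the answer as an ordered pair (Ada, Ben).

Trace the play path from the root:
  Ben plays Stay
  Ada plays f at [Stay]
  Ben plays h at [Stay-f]
→ terminal payoff (7, 8).
(Ada's choice at the node after In-e is never reached on this path, so it doesn't affect the outcome.)

(7, 8)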